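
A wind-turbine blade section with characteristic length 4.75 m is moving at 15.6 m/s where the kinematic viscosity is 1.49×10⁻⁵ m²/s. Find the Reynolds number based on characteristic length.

Re = 4.97×10^6

Re = v·c/ν = 15.6 × 4.75 / (1.49×10⁻⁵) = 4.97×10^6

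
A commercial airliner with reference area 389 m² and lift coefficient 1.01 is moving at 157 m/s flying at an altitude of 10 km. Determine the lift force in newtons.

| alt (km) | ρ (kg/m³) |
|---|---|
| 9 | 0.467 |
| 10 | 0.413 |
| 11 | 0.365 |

L = 2×10^6 N

At 10 km, from the table: ρ = 0.413 kg/m³.
Dynamic pressure q = ½ρv² = ½ × 0.413 × 157² = 5090 Pa.
L = q·S·CL = 5090 × 389 × 1.01 = 2×10^6 N ≈ 2000 kN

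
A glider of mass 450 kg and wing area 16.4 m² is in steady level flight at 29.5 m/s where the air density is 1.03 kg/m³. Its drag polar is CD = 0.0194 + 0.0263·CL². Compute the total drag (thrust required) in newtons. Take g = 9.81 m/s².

D = 212 N

Level flight ⇒ L = W = m·g = 450 × 9.81 = 4414.5 N.
Dynamic pressure q = 0.5 × 1.03 × 29.5² = 448.2 Pa.
Required CL = L/(qS) = 4414.5/(448.2·16.4) = 0.6006.
CD = 0.0194 + 0.0263 × 0.6006² = 0.02889.
D = q·S·CD = 448.2 × 16.4 × 0.02889 = 212.3 N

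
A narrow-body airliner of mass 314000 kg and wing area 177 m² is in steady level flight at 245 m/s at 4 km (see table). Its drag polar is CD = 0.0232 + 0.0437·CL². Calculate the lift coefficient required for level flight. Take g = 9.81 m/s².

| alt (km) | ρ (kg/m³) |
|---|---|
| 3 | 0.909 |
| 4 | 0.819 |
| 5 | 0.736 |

At 4 km, from the table: ρ = 0.819 kg/m³.
Weight W = mg = 314000 × 9.81 = 3.0803×10^6 N; in level flight L = W.
Dynamic pressure q = 0.5 × 0.819 × 245² = 24580 Pa.
CL = 2W/(ρv²S) = 2×3.0803×10^6/(0.819×245²×177) = 0.708.

CL = 0.708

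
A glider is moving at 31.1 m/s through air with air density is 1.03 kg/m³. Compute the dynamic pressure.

q = ½ρv² = ½ × 1.03 × 31.1² = 498 Pa

q = 498 Pa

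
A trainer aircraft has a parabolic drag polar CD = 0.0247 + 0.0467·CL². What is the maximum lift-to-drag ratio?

(L/D)max = 14.7

For CD = CD0 + K·CL², (L/D)max occurs at CL* = √(CD0/K) and equals 1/(2√(K·CD0)).
(L/D)max = 1/(2√(0.0467 × 0.0247)) = 1/(2 × 0.03396) = 14.7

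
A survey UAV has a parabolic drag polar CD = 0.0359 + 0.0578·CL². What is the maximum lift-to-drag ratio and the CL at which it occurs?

(L/D)max = 11, at CL = 0.788

For CD = CD0 + K·CL², (L/D)max occurs at CL* = √(CD0/K) and equals 1/(2√(K·CD0)).
(L/D)max = 1/(2√(0.0578 × 0.0359)) = 1/(2 × 0.04555) = 11
CL* = √(0.0359/0.0578) = 0.788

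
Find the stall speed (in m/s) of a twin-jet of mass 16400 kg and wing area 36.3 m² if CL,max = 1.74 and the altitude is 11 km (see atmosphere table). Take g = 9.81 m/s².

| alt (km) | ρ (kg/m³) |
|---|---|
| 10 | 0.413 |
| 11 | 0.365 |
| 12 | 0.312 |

At 11 km, from the table: ρ = 0.365 kg/m³.
At stall, lift equals weight: L = W = m·g = 16400 × 9.81 = 1.609×10^5 N.
From L = ½ρV²S·CL,max = W: V_stall = √(2W/(ρSCL,max)) = √(2·1.609×10^5/(0.365·36.3·1.74))
V_stall = √13960 = 118 m/s

V_stall = 118 m/s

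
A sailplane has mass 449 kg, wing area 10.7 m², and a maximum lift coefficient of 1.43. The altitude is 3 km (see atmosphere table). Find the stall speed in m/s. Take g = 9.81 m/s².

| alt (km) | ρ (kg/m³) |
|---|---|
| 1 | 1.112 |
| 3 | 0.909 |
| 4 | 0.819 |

V_stall = 25.2 m/s

At 3 km, from the table: ρ = 0.909 kg/m³.
At stall, lift equals weight: L = W = m·g = 449 × 9.81 = 4405 N.
From L = ½ρV²S·CL,max = W: V_stall = √(2W/(ρSCL,max)) = √(2·4405/(0.909·10.7·1.43))
V_stall = √633.4 = 25.2 m/s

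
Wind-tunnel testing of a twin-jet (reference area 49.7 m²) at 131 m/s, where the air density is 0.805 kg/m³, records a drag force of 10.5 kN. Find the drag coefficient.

From D = ½ρv²S·CD, rearranging gives CD = 2D/(ρv²S).
CD = 2 × 10500 / (0.805 × 131² × 49.7) = 0.0306

CD = 0.0306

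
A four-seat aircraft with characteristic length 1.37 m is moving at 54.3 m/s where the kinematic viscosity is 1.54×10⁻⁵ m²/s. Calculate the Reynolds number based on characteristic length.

Re = 4.83×10^6

Re = v·c/ν = 54.3 × 1.37 / (1.54×10⁻⁵) = 4.83×10^6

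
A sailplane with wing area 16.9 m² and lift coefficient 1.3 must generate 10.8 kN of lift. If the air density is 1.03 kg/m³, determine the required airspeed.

v = 30.9 m/s

L = ½ρv²S·CL ⇒ v = √(2L/(ρ·S·CL))
v = √(2 × 10800 / (1.03 × 16.9 × 1.3)) = √954.5 = 30.9 m/s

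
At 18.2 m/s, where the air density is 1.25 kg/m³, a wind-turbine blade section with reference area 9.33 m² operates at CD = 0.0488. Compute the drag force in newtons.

Dynamic pressure q = ½ρv² = ½ × 1.25 × 18.2² = 207 Pa.
D = q·S·CD = 207 × 9.33 × 0.0488 = 94.3 N

D = 94.3 N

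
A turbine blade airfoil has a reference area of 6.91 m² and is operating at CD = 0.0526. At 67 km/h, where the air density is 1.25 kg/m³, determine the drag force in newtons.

Convert speed: v = 67 km/h ÷ 3.6 = 18.61 m/s.
D = ½ρv²S·CD = ½ × 1.25 × 18.61² × 6.91 × 0.0526 = 78.7 N

D = 78.7 N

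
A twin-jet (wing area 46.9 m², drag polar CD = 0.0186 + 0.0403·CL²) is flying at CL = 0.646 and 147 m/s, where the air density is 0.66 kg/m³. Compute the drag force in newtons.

CD = 0.0186 + 0.0403 × 0.646² = 0.03542
D = ½ρv²S·CD = ½ × 0.66 × 147² × 46.9 × 0.03542 = 11800 N

D = 11800 N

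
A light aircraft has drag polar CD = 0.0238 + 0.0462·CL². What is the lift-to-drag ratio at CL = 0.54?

L/D = 14.5

CD = 0.0238 + 0.0462 × 0.54² = 0.03727
L/D = CL/CD = 0.54 / 0.03727 = 14.5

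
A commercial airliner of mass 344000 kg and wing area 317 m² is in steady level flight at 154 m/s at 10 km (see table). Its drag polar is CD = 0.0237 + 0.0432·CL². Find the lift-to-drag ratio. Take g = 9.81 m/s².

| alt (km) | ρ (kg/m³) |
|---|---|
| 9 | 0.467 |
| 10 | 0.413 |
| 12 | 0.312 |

L/D = 9.54

At 10 km, from the table: ρ = 0.413 kg/m³.
Weight W = mg = 344000 × 9.81 = 3.3746×10^6 N; in level flight L = W.
q = ½ρv² = ½ × 0.413 × 154² = 4897 Pa.
CL = 2W/(ρv²S) = 2×3.3746×10^6/(0.413×154²×317) = 2.174.
CD = 0.0237 + 0.0432 × 2.174² = 0.2278.
L/D = CL/CD = 2.174 / 0.2278 = 9.54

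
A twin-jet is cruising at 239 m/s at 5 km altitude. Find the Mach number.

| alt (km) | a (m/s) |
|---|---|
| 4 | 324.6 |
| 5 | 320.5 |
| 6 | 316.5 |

At 5 km, from the table: a = 320.5 m/s.
M = v/a = 239 / 320.5 = 0.746

M = 0.746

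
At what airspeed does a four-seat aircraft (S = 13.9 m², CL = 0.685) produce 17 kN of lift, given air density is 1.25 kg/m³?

L = ½ρv²S·CL ⇒ v = √(2L/(ρ·S·CL))
v = √(2 × 17000 / (1.25 × 13.9 × 0.685)) = √2857 = 53.4 m/s

v = 53.4 m/s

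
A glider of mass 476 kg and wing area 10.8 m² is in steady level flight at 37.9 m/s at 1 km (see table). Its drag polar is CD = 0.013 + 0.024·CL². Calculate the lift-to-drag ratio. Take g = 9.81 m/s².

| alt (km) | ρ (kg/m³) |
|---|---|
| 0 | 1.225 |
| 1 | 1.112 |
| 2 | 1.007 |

At 1 km, from the table: ρ = 1.112 kg/m³.
Level flight ⇒ L = W = m·g = 476 × 9.81 = 4669.6 N.
q = ½ρv² = ½ × 1.112 × 37.9² = 798.6 Pa.
Required CL = L/(qS) = 4669.6/(798.6·10.8) = 0.5414.
CD = 0.013 + 0.024 × 0.5414² = 0.02003.
L/D = CL/CD = 0.5414 / 0.02003 = 27

L/D = 27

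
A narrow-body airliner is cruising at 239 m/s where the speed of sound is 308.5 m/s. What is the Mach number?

M = 0.775

M = v/a = 239 / 308.5 = 0.775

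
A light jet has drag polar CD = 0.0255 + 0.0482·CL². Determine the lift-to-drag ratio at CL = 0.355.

CD = 0.0255 + 0.0482 × 0.355² = 0.03157
L/D = CL/CD = 0.355 / 0.03157 = 11.2

L/D = 11.2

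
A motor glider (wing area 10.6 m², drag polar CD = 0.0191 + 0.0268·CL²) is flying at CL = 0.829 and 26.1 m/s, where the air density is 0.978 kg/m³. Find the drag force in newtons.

CD = 0.0191 + 0.0268 × 0.829² = 0.03752
D = ½ρv²S·CD = ½ × 0.978 × 26.1² × 10.6 × 0.03752 = 132 N

D = 132 N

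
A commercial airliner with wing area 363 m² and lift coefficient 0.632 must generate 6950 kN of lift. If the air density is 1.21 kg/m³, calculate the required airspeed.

L = ½ρv²S·CL ⇒ v = √(2L/(ρ·S·CL))
v = √(2 × 6.95×10^6 / (1.21 × 363 × 0.632)) = √50070 = 224 m/s

v = 224 m/s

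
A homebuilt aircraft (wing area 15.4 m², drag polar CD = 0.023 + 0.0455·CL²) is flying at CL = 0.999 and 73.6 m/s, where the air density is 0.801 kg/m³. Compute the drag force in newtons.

CD = 0.023 + 0.0455 × 0.999² = 0.06841
D = ½ρv²S·CD = ½ × 0.801 × 73.6² × 15.4 × 0.06841 = 2290 N

D = 2290 N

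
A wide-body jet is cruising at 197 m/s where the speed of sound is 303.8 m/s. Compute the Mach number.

M = 0.648

M = v/a = 197 / 303.8 = 0.648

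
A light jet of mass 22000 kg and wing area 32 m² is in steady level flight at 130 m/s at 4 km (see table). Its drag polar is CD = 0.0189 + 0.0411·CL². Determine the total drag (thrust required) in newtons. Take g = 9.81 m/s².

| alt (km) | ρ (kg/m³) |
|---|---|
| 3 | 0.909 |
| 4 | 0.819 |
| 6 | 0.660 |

D = 12800 N

At 4 km, from the table: ρ = 0.819 kg/m³.
In steady level flight, lift balances weight: W = mg = 22000 × 9.81 = 2.1582×10^5 N.
q = ½ρv² = ½ × 0.819 × 130² = 6921 Pa.
CL = W/(q·S) = 2.1582×10^5 / (6921 × 32) = 0.9745.
CD = 0.0189 + 0.0411 × 0.9745² = 0.05793.
D = q·S·CD = 6921 × 32 × 0.05793 = 12830 N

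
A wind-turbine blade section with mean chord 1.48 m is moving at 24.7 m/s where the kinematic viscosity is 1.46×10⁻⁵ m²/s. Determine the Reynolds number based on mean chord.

Re = v·c/ν = 24.7 × 1.48 / (1.46×10⁻⁵) = 2.5×10^6

Re = 2.5×10^6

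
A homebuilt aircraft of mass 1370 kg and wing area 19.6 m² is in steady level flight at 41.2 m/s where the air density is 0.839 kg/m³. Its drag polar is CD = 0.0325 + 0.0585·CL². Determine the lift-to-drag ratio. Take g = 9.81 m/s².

L/D = 11.1

Level flight ⇒ L = W = m·g = 1370 × 9.81 = 13440 N.
Dynamic pressure q = 0.5 × 0.839 × 41.2² = 712.1 Pa.
CL = W/(q·S) = 13440 / (712.1 × 19.6) = 0.963.
CD = 0.0325 + 0.0585 × 0.963² = 0.08675.
L/D = CL/CD = 0.963 / 0.08675 = 11.1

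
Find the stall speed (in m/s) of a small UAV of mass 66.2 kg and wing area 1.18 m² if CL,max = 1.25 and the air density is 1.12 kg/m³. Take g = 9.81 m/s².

Weight W = mg = 66.2 × 9.81 = 649.4 N.
V_stall = √(2W/(ρ·S·CL,max)) = √(2 × 649.4 / (1.12 × 1.18 × 1.25))
V_stall = √786.2 = 28 m/s

V_stall = 28 m/s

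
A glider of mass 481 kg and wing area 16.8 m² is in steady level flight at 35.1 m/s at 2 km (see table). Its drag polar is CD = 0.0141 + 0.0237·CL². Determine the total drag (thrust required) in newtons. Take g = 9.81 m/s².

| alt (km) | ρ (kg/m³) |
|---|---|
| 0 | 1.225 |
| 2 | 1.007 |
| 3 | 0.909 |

At 2 km, from the table: ρ = 1.007 kg/m³.
Level flight ⇒ L = W = m·g = 481 × 9.81 = 4718.6 N.
Dynamic pressure q = 0.5 × 1.007 × 35.1² = 620.3 Pa.
Required CL = L/(qS) = 4718.6/(620.3·16.8) = 0.4528.
CD = 0.0141 + 0.0237 × 0.4528² = 0.01896.
D = q·S·CD = 620.3 × 16.8 × 0.01896 = 197.6 N

D = 198 N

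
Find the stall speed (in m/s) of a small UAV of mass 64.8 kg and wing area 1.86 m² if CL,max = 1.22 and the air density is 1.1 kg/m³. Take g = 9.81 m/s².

V_stall = 22.6 m/s

Weight W = mg = 64.8 × 9.81 = 635.7 N.
V_stall = √(2W/(ρ·S·CL,max)) = √(2 × 635.7 / (1.1 × 1.86 × 1.22))
V_stall = √509.3 = 22.6 m/s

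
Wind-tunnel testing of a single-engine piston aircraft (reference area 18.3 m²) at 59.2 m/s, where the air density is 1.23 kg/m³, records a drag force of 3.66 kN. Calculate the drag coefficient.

From D = ½ρv²S·CD, rearranging gives CD = 2D/(ρv²S).
CD = 2 × 3660 / (1.23 × 59.2² × 18.3) = 0.0928

CD = 0.0928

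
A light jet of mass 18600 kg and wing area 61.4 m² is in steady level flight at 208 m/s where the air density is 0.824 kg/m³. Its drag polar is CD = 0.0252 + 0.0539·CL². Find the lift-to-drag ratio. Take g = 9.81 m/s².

L/D = 6.24

Weight W = mg = 18600 × 9.81 = 1.8247×10^5 N; in level flight L = W.
q = ½ρv² = ½ × 0.824 × 208² = 17820 Pa.
CL = 2W/(ρv²S) = 2×1.8247×10^5/(0.824×208²×61.4) = 0.1667.
CD = 0.0252 + 0.0539 × 0.1667² = 0.0267.
L/D = CL/CD = 0.1667 / 0.0267 = 6.24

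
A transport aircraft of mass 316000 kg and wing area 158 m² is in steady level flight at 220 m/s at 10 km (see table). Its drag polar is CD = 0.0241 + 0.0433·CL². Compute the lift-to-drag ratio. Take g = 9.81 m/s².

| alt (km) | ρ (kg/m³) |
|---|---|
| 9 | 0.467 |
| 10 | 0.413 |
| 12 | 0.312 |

At 10 km, from the table: ρ = 0.413 kg/m³.
Level flight ⇒ L = W = m·g = 316000 × 9.81 = 3.1×10^6 N.
Dynamic pressure q = 0.5 × 0.413 × 220² = 9995 Pa.
Required CL = L/(qS) = 3.1×10^6/(9995·158) = 1.963.
CD = 0.0241 + 0.0433 × 1.963² = 0.191.
L/D = CL/CD = 1.963 / 0.191 = 10.3

L/D = 10.3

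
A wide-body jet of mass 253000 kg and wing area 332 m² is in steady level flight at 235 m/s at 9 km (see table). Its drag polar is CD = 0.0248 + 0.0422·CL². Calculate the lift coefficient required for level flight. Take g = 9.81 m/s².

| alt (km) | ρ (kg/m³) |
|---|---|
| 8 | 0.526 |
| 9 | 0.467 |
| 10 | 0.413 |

CL = 0.58

At 9 km, from the table: ρ = 0.467 kg/m³.
Level flight ⇒ L = W = m·g = 253000 × 9.81 = 2.4819×10^6 N.
Dynamic pressure q = 0.5 × 0.467 × 235² = 12900 Pa.
CL = W/(q·S) = 2.4819×10^6 / (12900 × 332) = 0.5797.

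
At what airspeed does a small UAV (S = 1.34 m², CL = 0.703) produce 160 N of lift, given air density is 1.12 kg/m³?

L = ½ρv²S·CL ⇒ v = √(2L/(ρ·S·CL))
v = √(2 × 160 / (1.12 × 1.34 × 0.703)) = √303.3 = 17.4 m/s

v = 17.4 m/s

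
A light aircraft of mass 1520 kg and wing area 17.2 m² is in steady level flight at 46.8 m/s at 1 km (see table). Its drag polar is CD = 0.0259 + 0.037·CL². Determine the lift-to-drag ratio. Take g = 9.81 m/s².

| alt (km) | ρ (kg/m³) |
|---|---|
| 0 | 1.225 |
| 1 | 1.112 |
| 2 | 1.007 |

At 1 km, from the table: ρ = 1.112 kg/m³.
In steady level flight, lift balances weight: W = mg = 1520 × 9.81 = 14911 N.
Dynamic pressure q = 0.5 × 1.112 × 46.8² = 1218 Pa.
CL = 2W/(ρv²S) = 2×14911/(1.112×46.8²×17.2) = 0.7119.
CD = 0.0259 + 0.037 × 0.7119² = 0.04465.
L/D = CL/CD = 0.7119 / 0.04465 = 15.9

L/D = 15.9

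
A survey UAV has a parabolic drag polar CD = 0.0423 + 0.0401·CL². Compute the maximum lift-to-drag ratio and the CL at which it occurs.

For CD = CD0 + K·CL², (L/D)max occurs at CL* = √(CD0/K) and equals 1/(2√(K·CD0)).
(L/D)max = 1/(2√(0.0401 × 0.0423)) = 1/(2 × 0.04119) = 12.1
CL* = √(0.0423/0.0401) = 1.03

(L/D)max = 12.1, at CL = 1.03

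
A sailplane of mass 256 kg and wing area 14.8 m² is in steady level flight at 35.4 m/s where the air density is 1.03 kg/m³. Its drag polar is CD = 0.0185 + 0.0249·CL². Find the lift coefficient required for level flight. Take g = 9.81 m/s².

CL = 0.263

Level flight ⇒ L = W = m·g = 256 × 9.81 = 2511.4 N.
Dynamic pressure q = 0.5 × 1.03 × 35.4² = 645.4 Pa.
Required CL = L/(qS) = 2511.4/(645.4·14.8) = 0.2629.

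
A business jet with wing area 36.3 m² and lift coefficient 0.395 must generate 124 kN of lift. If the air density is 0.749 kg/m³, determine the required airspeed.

v = 152 m/s

L = ½ρv²S·CL ⇒ v = √(2L/(ρ·S·CL))
v = √(2 × 1.24×10^5 / (0.749 × 36.3 × 0.395)) = √23090 = 152 m/s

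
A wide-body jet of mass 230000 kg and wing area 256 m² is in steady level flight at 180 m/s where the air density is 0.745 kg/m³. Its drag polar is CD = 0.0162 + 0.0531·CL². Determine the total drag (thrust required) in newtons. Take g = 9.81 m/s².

In steady level flight, lift balances weight: W = mg = 230000 × 9.81 = 2.2563×10^6 N.
q = ½ρv² = ½ × 0.745 × 180² = 12070 Pa.
Required CL = L/(qS) = 2.2563×10^6/(12070·256) = 0.7303.
CD = 0.0162 + 0.0531 × 0.7303² = 0.04452.
D = q·S·CD = 12070 × 256 × 0.04452 = 1.375×10^5 N

D = 1.38×10^5 N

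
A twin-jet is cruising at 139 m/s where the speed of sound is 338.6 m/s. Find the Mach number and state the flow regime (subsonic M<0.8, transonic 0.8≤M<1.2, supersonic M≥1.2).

M = v/a = 139 / 338.6 = 0.411
M = 0.411 → subsonic.

M = 0.411 (subsonic)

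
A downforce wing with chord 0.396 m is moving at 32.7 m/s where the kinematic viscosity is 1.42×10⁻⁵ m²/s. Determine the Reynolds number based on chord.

Re = 9.12×10^5

Re = v·c/ν = 32.7 × 0.396 / (1.42×10⁻⁵) = 9.12×10^5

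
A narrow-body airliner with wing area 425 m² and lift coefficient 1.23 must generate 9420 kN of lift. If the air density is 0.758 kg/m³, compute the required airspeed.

v = 218 m/s

L = ½ρv²S·CL ⇒ v = √(2L/(ρ·S·CL))
v = √(2 × 9.42×10^6 / (0.758 × 425 × 1.23)) = √47550 = 218 m/s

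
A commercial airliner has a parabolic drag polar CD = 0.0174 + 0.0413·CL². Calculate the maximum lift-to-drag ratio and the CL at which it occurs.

(L/D)max = 18.7, at CL = 0.649

For CD = CD0 + K·CL², (L/D)max occurs at CL* = √(CD0/K) and equals 1/(2√(K·CD0)).
(L/D)max = 1/(2√(0.0413 × 0.0174)) = 1/(2 × 0.02681) = 18.7
CL* = √(0.0174/0.0413) = 0.649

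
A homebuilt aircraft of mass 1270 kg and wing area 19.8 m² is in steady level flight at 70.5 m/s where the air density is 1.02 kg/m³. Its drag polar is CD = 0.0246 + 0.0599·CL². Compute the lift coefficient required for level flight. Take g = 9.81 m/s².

Level flight ⇒ L = W = m·g = 1270 × 9.81 = 12459 N.
Dynamic pressure q = 0.5 × 1.02 × 70.5² = 2535 Pa.
Required CL = L/(qS) = 12459/(2535·19.8) = 0.2482.

CL = 0.248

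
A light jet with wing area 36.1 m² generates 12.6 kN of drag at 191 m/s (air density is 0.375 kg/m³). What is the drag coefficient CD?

From D = ½ρv²S·CD, rearranging gives CD = 2D/(ρv²S).
CD = 2 × 12600 / (0.375 × 191² × 36.1) = 0.051

CD = 0.051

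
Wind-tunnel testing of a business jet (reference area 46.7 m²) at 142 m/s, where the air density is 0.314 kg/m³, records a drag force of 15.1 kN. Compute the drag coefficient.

From D = ½ρv²S·CD, rearranging gives CD = 2D/(ρv²S).
CD = 2 × 15100 / (0.314 × 142² × 46.7) = 0.102

CD = 0.102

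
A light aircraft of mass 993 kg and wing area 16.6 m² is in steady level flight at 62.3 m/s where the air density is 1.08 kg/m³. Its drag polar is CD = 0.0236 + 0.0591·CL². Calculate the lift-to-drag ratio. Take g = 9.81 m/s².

L/D = 9.92

In steady level flight, lift balances weight: W = mg = 993 × 9.81 = 9741.3 N.
Dynamic pressure q = 0.5 × 1.08 × 62.3² = 2096 Pa.
CL = 2W/(ρv²S) = 2×9741.3/(1.08×62.3²×16.6) = 0.28.
CD = 0.0236 + 0.0591 × 0.28² = 0.02823.
L/D = CL/CD = 0.28 / 0.02823 = 9.92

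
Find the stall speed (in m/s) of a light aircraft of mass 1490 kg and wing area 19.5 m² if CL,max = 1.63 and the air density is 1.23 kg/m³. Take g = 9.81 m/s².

At stall, lift equals weight: L = W = m·g = 1490 × 9.81 = 14620 N.
V_stall = √(2W/(ρ·S·CL,max)) = √(2 × 14620 / (1.23 × 19.5 × 1.63))
V_stall = √747.8 = 27.3 m/s

V_stall = 27.3 m/s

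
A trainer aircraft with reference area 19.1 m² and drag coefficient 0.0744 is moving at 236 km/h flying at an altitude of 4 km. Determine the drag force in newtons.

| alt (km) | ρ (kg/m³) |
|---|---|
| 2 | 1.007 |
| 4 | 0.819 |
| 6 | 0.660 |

At 4 km, from the table: ρ = 0.819 kg/m³.
Convert speed: v = 236 km/h ÷ 3.6 = 65.56 m/s.
Dynamic pressure q = ½ρv² = ½ × 0.819 × 65.56² = 1760 Pa.
D = q·S·CD = 1760 × 19.1 × 0.0744 = 2500 N

D = 2500 N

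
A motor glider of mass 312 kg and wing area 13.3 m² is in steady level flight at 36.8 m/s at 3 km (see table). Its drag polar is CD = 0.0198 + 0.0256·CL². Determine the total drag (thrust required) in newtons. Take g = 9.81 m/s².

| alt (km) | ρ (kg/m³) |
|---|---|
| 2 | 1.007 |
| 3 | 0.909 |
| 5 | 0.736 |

D = 191 N

At 3 km, from the table: ρ = 0.909 kg/m³.
In steady level flight, lift balances weight: W = mg = 312 × 9.81 = 3060.7 N.
q = ½ρv² = ½ × 0.909 × 36.8² = 615.5 Pa.
CL = 2W/(ρv²S) = 2×3060.7/(0.909×36.8²×13.3) = 0.3739.
CD = 0.0198 + 0.0256 × 0.3739² = 0.02338.
D = q·S·CD = 615.5 × 13.3 × 0.02338 = 191.4 N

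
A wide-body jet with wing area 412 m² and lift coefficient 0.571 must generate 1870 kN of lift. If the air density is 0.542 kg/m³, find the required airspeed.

L = ½ρv²S·CL ⇒ v = √(2L/(ρ·S·CL))
v = √(2 × 1.87×10^6 / (0.542 × 412 × 0.571)) = √29330 = 171 m/s

v = 171 m/s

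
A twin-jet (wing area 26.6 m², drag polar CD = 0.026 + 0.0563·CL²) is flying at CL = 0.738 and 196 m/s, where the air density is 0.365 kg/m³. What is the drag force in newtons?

CD = 0.026 + 0.0563 × 0.738² = 0.05666
D = ½ρv²S·CD = ½ × 0.365 × 196² × 26.6 × 0.05666 = 10600 N

D = 10600 N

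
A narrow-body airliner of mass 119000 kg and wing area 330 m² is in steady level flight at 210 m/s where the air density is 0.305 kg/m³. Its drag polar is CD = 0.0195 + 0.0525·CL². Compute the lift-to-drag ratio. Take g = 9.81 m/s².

L/D = 15.5

Weight W = mg = 119000 × 9.81 = 1.1674×10^6 N; in level flight L = W.
Dynamic pressure q = 0.5 × 0.305 × 210² = 6725 Pa.
CL = W/(q·S) = 1.1674×10^6 / (6725 × 330) = 0.526.
CD = 0.0195 + 0.0525 × 0.526² = 0.03403.
L/D = CL/CD = 0.526 / 0.03403 = 15.5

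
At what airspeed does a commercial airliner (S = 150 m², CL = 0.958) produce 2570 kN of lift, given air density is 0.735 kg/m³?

v = 221 m/s

L = ½ρv²S·CL ⇒ v = √(2L/(ρ·S·CL))
v = √(2 × 2.57×10^6 / (0.735 × 150 × 0.958)) = √48670 = 221 m/s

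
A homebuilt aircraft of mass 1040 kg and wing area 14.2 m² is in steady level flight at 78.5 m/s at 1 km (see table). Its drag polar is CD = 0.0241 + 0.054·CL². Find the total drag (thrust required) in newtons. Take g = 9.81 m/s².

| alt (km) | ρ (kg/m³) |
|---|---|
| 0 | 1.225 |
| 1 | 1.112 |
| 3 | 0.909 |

At 1 km, from the table: ρ = 1.112 kg/m³.
Level flight ⇒ L = W = m·g = 1040 × 9.81 = 10202 N.
q = ½ρv² = ½ × 1.112 × 78.5² = 3426 Pa.
CL = W/(q·S) = 10202 / (3426 × 14.2) = 0.2097.
CD = 0.0241 + 0.054 × 0.2097² = 0.02647.
D = q·S·CD = 3426 × 14.2 × 0.02647 = 1288 N

D = 1290 N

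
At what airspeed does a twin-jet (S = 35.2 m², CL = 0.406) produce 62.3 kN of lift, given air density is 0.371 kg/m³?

L = ½ρv²S·CL ⇒ v = √(2L/(ρ·S·CL))
v = √(2 × 62300 / (0.371 × 35.2 × 0.406)) = √23500 = 153 m/s

v = 153 m/s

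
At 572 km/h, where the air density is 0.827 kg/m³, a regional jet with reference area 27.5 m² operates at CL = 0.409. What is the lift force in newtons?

Convert speed: v = 572 km/h ÷ 3.6 = 158.9 m/s.
L = ½ρv²S·CL = ½ × 0.827 × 158.9² × 27.5 × 0.409 = 1.17×10^5 N ≈ 117 kN

L = 1.17×10^5 N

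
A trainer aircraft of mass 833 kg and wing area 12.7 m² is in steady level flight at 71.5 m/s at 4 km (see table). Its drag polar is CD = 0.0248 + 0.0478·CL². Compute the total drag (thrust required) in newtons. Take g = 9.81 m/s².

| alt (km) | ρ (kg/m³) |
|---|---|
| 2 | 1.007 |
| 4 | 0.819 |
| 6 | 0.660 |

D = 779 N

At 4 km, from the table: ρ = 0.819 kg/m³.
In steady level flight, lift balances weight: W = mg = 833 × 9.81 = 8171.7 N.
q = ½ρv² = ½ × 0.819 × 71.5² = 2093 Pa.
CL = W/(q·S) = 8171.7 / (2093 × 12.7) = 0.3074.
CD = 0.0248 + 0.0478 × 0.3074² = 0.02932.
D = q·S·CD = 2093 × 12.7 × 0.02932 = 779.4 N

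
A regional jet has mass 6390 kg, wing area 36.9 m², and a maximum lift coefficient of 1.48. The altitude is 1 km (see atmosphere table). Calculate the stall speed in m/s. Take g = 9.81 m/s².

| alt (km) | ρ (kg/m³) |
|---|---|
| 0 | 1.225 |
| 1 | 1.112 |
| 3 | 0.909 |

At 1 km, from the table: ρ = 1.112 kg/m³.
Stall occurs when L = W at CL,max. W = mg = 6390 × 9.81 = 62690 N.
From L = ½ρV²S·CL,max = W: V_stall = √(2W/(ρSCL,max)) = √(2·62690/(1.112·36.9·1.48))
V_stall = √2064 = 45.4 m/s

V_stall = 45.4 m/s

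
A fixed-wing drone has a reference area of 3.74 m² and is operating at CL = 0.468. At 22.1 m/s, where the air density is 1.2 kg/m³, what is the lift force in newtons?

L = 513 N

Dynamic pressure q = ½ρv² = ½ × 1.2 × 22.1² = 293 Pa.
L = q·S·CL = 293 × 3.74 × 0.468 = 513 N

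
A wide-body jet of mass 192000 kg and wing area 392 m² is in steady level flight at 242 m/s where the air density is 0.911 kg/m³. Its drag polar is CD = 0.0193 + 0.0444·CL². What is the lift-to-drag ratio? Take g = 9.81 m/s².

L/D = 8.68

In steady level flight, lift balances weight: W = mg = 192000 × 9.81 = 1.8835×10^6 N.
q = ½ρv² = ½ × 0.911 × 242² = 26680 Pa.
CL = 2W/(ρv²S) = 2×1.8835×10^6/(0.911×242²×392) = 0.1801.
CD = 0.0193 + 0.0444 × 0.1801² = 0.02074.
L/D = CL/CD = 0.1801 / 0.02074 = 8.68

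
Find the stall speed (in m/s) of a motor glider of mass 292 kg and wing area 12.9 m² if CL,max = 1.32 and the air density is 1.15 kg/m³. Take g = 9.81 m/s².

Weight W = mg = 292 × 9.81 = 2865 N.
V_stall = √(2W/(ρ·S·CL,max)) = √(2 × 2865 / (1.15 × 12.9 × 1.32))
V_stall = √292.6 = 17.1 m/s

V_stall = 17.1 m/s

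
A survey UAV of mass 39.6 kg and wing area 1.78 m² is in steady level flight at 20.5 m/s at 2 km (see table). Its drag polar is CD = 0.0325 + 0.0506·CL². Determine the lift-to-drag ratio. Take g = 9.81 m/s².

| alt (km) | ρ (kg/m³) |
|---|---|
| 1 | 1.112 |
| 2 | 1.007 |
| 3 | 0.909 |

At 2 km, from the table: ρ = 1.007 kg/m³.
In steady level flight, lift balances weight: W = mg = 39.6 × 9.81 = 388.48 N.
q = ½ρv² = ½ × 1.007 × 20.5² = 211.6 Pa.
Required CL = L/(qS) = 388.48/(211.6·1.78) = 1.031.
CD = 0.0325 + 0.0506 × 1.031² = 0.08633.
L/D = CL/CD = 1.031 / 0.08633 = 11.9

L/D = 11.9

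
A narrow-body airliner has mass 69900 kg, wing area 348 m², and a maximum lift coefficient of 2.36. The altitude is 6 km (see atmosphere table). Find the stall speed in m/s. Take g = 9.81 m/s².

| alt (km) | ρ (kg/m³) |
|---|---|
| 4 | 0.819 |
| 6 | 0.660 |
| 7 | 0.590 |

At 6 km, from the table: ρ = 0.660 kg/m³.
Weight W = mg = 69900 × 9.81 = 6.857×10^5 N.
V_stall = √(2W/(ρ·S·CL,max)) = √(2 × 6.857×10^5 / (0.66 × 348 × 2.36))
V_stall = √2530 = 50.3 m/s

V_stall = 50.3 m/s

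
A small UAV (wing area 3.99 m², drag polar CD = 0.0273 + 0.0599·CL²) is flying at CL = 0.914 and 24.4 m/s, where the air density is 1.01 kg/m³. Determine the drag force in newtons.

D = 92.8 N

CD = 0.0273 + 0.0599 × 0.914² = 0.07734
D = ½ρv²S·CD = ½ × 1.01 × 24.4² × 3.99 × 0.07734 = 92.8 N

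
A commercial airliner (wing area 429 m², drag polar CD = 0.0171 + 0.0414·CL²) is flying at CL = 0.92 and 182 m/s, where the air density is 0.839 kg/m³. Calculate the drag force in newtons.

D = 3.11×10^5 N

CD = 0.0171 + 0.0414 × 0.92² = 0.05214
D = ½ρv²S·CD = ½ × 0.839 × 182² × 429 × 0.05214 = 3.11×10^5 N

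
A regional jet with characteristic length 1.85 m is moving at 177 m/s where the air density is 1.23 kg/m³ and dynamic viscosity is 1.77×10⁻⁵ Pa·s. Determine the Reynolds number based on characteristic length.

Re = ρ·v·c/μ = 1.23 × 177 × 1.85 / (1.77×10⁻⁵) = 2.28×10^7

Re = 2.28×10^7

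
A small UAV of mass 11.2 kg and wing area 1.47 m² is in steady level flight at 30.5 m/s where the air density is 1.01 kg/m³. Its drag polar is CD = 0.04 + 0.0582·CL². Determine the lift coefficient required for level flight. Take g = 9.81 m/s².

CL = 0.159

Level flight ⇒ L = W = m·g = 11.2 × 9.81 = 109.87 N.
q = ½ρv² = ½ × 1.01 × 30.5² = 469.8 Pa.
CL = 2W/(ρv²S) = 2×109.87/(1.01×30.5²×1.47) = 0.1591.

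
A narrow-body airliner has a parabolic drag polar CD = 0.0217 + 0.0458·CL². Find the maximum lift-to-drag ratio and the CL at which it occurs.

For CD = CD0 + K·CL², (L/D)max occurs at CL* = √(CD0/K) and equals 1/(2√(K·CD0)).
(L/D)max = 1/(2√(0.0458 × 0.0217)) = 1/(2 × 0.03153) = 15.9
CL* = √(0.0217/0.0458) = 0.688

(L/D)max = 15.9, at CL = 0.688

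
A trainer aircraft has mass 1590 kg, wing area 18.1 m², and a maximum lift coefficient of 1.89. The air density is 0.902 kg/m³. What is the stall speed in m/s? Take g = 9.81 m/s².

Weight W = mg = 1590 × 9.81 = 15600 N.
V_stall = √(2W/(ρ·S·CL,max)) = √(2 × 15600 / (0.902 × 18.1 × 1.89))
V_stall = √1011 = 31.8 m/s

V_stall = 31.8 m/s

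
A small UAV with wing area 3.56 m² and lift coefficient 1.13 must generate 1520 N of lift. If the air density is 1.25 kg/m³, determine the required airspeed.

v = 24.6 m/s

L = ½ρv²S·CL ⇒ v = √(2L/(ρ·S·CL))
v = √(2 × 1520 / (1.25 × 3.56 × 1.13)) = √604.6 = 24.6 m/s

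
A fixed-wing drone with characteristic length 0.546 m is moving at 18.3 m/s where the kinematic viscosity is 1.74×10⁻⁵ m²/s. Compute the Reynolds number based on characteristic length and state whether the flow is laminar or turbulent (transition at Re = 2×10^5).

Re = 5.74×10^5 (turbulent)

Re = v·c/ν = 18.3 × 0.546 / (1.74×10⁻⁵) = 5.74×10^5
Since 5.74×10^5 > 2×10^5, the flow is turbulent.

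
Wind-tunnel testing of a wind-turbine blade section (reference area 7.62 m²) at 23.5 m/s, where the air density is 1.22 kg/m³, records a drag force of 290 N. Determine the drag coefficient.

From D = ½ρv²S·CD, rearranging gives CD = 2D/(ρv²S).
CD = 2 × 290 / (1.22 × 23.5² × 7.62) = 0.113

CD = 0.113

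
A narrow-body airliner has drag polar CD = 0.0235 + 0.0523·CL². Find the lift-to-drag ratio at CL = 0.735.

CD = 0.0235 + 0.0523 × 0.735² = 0.05175
L/D = CL/CD = 0.735 / 0.05175 = 14.2

L/D = 14.2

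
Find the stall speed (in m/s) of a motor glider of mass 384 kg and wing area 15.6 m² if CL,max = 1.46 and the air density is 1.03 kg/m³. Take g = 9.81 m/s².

V_stall = 17.9 m/s

Weight W = mg = 384 × 9.81 = 3767 N.
From L = ½ρV²S·CL,max = W: V_stall = √(2W/(ρSCL,max)) = √(2·3767/(1.03·15.6·1.46))
V_stall = √321.2 = 17.9 m/s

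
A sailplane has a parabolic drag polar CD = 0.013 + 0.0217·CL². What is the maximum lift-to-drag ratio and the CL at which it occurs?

(L/D)max = 29.8, at CL = 0.774

For CD = CD0 + K·CL², (L/D)max occurs at CL* = √(CD0/K) and equals 1/(2√(K·CD0)).
(L/D)max = 1/(2√(0.0217 × 0.013)) = 1/(2 × 0.0168) = 29.8
CL* = √(0.013/0.0217) = 0.774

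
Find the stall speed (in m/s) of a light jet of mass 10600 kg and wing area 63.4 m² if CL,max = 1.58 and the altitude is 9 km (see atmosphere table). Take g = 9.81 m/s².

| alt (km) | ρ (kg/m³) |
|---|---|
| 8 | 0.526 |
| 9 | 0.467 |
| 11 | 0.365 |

At 9 km, from the table: ρ = 0.467 kg/m³.
At stall, lift equals weight: L = W = m·g = 10600 × 9.81 = 1.04×10^5 N.
From L = ½ρV²S·CL,max = W: V_stall = √(2W/(ρSCL,max)) = √(2·1.04×10^5/(0.467·63.4·1.58))
V_stall = √4446 = 66.7 m/s

V_stall = 66.7 m/s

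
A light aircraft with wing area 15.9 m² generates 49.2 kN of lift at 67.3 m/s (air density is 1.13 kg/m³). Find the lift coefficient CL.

From L = ½ρv²S·CL, rearranging gives CL = 2L/(ρv²S).
CL = 2 × 49200 / (1.13 × 67.3² × 15.9) = 1.21

CL = 1.21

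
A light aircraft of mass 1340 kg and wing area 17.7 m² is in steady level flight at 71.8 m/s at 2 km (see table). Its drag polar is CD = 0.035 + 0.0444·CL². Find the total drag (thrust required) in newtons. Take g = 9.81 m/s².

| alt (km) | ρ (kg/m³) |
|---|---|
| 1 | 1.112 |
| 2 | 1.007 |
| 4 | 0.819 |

D = 1780 N

At 2 km, from the table: ρ = 1.007 kg/m³.
Weight W = mg = 1340 × 9.81 = 13145 N; in level flight L = W.
Dynamic pressure q = 0.5 × 1.007 × 71.8² = 2596 Pa.
Required CL = L/(qS) = 13145/(2596·17.7) = 0.2861.
CD = 0.035 + 0.0444 × 0.2861² = 0.03863.
D = q·S·CD = 2596 × 17.7 × 0.03863 = 1775 N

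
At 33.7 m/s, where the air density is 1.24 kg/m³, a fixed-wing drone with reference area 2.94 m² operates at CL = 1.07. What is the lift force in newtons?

L = 2220 N

L = ½ρv²S·CL = ½ × 1.24 × 33.7² × 2.94 × 1.07 = 2220 N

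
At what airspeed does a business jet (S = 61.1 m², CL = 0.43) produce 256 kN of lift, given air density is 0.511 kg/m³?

L = ½ρv²S·CL ⇒ v = √(2L/(ρ·S·CL))
v = √(2 × 2.56×10^5 / (0.511 × 61.1 × 0.43)) = √38140 = 195 m/s

v = 195 m/s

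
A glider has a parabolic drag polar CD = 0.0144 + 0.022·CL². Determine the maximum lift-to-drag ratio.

For CD = CD0 + K·CL², (L/D)max occurs at CL* = √(CD0/K) and equals 1/(2√(K·CD0)).
(L/D)max = 1/(2√(0.022 × 0.0144)) = 1/(2 × 0.0178) = 28.1

(L/D)max = 28.1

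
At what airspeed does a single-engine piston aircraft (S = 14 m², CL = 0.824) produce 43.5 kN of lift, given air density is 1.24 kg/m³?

v = 78 m/s

L = ½ρv²S·CL ⇒ v = √(2L/(ρ·S·CL))
v = √(2 × 43500 / (1.24 × 14 × 0.824)) = √6082 = 78 m/s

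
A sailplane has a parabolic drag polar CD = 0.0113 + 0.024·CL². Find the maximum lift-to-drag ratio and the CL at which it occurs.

(L/D)max = 30.4, at CL = 0.686

For CD = CD0 + K·CL², (L/D)max occurs at CL* = √(CD0/K) and equals 1/(2√(K·CD0)).
(L/D)max = 1/(2√(0.024 × 0.0113)) = 1/(2 × 0.01647) = 30.4
CL* = √(0.0113/0.024) = 0.686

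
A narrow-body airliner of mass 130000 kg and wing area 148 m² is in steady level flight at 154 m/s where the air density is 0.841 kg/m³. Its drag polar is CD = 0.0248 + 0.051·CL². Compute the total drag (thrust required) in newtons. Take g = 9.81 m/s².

D = 92800 N

Weight W = mg = 130000 × 9.81 = 1.2753×10^6 N; in level flight L = W.
q = ½ρv² = ½ × 0.841 × 154² = 9973 Pa.
Required CL = L/(qS) = 1.2753×10^6/(9973·148) = 0.8641.
CD = 0.0248 + 0.051 × 0.8641² = 0.06288.
D = q·S·CD = 9973 × 148 × 0.06288 = 92800 N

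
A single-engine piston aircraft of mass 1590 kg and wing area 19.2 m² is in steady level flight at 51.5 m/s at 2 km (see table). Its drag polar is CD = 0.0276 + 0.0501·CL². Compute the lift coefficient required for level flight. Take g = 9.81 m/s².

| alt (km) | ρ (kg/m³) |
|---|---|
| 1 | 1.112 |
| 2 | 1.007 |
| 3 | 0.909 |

At 2 km, from the table: ρ = 1.007 kg/m³.
In steady level flight, lift balances weight: W = mg = 1590 × 9.81 = 15598 N.
Dynamic pressure q = 0.5 × 1.007 × 51.5² = 1335 Pa.
CL = W/(q·S) = 15598 / (1335 × 19.2) = 0.6083.

CL = 0.608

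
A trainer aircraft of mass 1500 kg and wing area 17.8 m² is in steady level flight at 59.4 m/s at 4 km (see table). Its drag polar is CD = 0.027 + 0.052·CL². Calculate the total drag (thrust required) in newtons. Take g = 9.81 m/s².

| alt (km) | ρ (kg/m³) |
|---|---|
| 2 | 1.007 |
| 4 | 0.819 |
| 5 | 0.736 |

D = 1130 N

At 4 km, from the table: ρ = 0.819 kg/m³.
In steady level flight, lift balances weight: W = mg = 1500 × 9.81 = 14715 N.
q = ½ρv² = ½ × 0.819 × 59.4² = 1445 Pa.
CL = W/(q·S) = 14715 / (1445 × 17.8) = 0.5722.
CD = 0.027 + 0.052 × 0.5722² = 0.04402.
D = q·S·CD = 1445 × 17.8 × 0.04402 = 1132 N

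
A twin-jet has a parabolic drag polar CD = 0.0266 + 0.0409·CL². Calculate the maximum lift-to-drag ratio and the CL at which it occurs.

For CD = CD0 + K·CL², (L/D)max occurs at CL* = √(CD0/K) and equals 1/(2√(K·CD0)).
(L/D)max = 1/(2√(0.0409 × 0.0266)) = 1/(2 × 0.03298) = 15.2
CL* = √(0.0266/0.0409) = 0.806

(L/D)max = 15.2, at CL = 0.806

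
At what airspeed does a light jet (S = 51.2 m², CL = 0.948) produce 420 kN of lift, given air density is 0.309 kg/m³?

v = 237 m/s

L = ½ρv²S·CL ⇒ v = √(2L/(ρ·S·CL))
v = √(2 × 4.2×10^5 / (0.309 × 51.2 × 0.948)) = √56010 = 237 m/s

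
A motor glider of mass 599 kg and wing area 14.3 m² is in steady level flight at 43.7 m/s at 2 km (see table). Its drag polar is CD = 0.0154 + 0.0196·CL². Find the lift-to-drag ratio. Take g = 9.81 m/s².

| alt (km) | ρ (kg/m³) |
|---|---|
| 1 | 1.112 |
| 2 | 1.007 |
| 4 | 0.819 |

L/D = 22.5

At 2 km, from the table: ρ = 1.007 kg/m³.
Level flight ⇒ L = W = m·g = 599 × 9.81 = 5876.2 N.
q = ½ρv² = ½ × 1.007 × 43.7² = 961.5 Pa.
CL = W/(q·S) = 5876.2 / (961.5 × 14.3) = 0.4274.
CD = 0.0154 + 0.0196 × 0.4274² = 0.01898.
L/D = CL/CD = 0.4274 / 0.01898 = 22.5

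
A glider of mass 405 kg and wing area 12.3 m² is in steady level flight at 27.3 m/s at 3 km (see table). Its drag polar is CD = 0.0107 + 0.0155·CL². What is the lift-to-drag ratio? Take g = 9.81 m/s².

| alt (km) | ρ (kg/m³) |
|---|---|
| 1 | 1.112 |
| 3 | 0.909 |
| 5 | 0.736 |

L/D = 38.5

At 3 km, from the table: ρ = 0.909 kg/m³.
In steady level flight, lift balances weight: W = mg = 405 × 9.81 = 3973.1 N.
Dynamic pressure q = 0.5 × 0.909 × 27.3² = 338.7 Pa.
CL = 2W/(ρv²S) = 2×3973.1/(0.909×27.3²×12.3) = 0.9536.
CD = 0.0107 + 0.0155 × 0.9536² = 0.02479.
L/D = CL/CD = 0.9536 / 0.02479 = 38.5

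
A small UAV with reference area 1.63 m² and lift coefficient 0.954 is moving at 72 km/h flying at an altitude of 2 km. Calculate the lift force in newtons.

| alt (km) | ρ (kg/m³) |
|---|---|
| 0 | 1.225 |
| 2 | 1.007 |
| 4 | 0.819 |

L = 313 N

At 2 km, from the table: ρ = 1.007 kg/m³.
Convert speed: v = 72 km/h ÷ 3.6 = 20 m/s.
Dynamic pressure q = ½ρv² = ½ × 1.007 × 20² = 201.4 Pa.
L = q·S·CL = 201.4 × 1.63 × 0.954 = 313 N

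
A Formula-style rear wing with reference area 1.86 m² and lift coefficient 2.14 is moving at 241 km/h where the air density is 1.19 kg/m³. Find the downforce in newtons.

L = 10600 N

Convert speed: v = 241 km/h ÷ 3.6 = 66.94 m/s.
L = ½ρv²S·CL = ½ × 1.19 × 66.94² × 1.86 × 2.14 = 10600 N ≈ 10.6 kN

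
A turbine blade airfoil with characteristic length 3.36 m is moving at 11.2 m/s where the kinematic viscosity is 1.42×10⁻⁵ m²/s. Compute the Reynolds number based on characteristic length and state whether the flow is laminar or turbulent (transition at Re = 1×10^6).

Re = 2.65×10^6 (turbulent)

Re = v·c/ν = 11.2 × 3.36 / (1.42×10⁻⁵) = 2.65×10^6
Since 2.65×10^6 > 1×10^6, the flow is turbulent.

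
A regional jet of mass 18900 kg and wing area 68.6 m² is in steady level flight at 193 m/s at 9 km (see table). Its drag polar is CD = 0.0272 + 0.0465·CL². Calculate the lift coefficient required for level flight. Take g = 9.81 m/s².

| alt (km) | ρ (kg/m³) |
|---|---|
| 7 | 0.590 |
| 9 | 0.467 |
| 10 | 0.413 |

CL = 0.311

At 9 km, from the table: ρ = 0.467 kg/m³.
Level flight ⇒ L = W = m·g = 18900 × 9.81 = 1.8541×10^5 N.
q = ½ρv² = ½ × 0.467 × 193² = 8698 Pa.
CL = 2W/(ρv²S) = 2×1.8541×10^5/(0.467×193²×68.6) = 0.3107.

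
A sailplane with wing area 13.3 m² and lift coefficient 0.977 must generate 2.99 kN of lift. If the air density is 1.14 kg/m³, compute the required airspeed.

L = ½ρv²S·CL ⇒ v = √(2L/(ρ·S·CL))
v = √(2 × 2990 / (1.14 × 13.3 × 0.977)) = √403.7 = 20.1 m/s

v = 20.1 m/s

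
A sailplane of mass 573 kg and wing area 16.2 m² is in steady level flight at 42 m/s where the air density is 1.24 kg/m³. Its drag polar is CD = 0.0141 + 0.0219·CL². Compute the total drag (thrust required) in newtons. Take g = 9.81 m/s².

Level flight ⇒ L = W = m·g = 573 × 9.81 = 5621.1 N.
Dynamic pressure q = 0.5 × 1.24 × 42² = 1094 Pa.
Required CL = L/(qS) = 5621.1/(1094·16.2) = 0.3173.
CD = 0.0141 + 0.0219 × 0.3173² = 0.0163.
D = q·S·CD = 1094 × 16.2 × 0.0163 = 288.9 N

D = 289 N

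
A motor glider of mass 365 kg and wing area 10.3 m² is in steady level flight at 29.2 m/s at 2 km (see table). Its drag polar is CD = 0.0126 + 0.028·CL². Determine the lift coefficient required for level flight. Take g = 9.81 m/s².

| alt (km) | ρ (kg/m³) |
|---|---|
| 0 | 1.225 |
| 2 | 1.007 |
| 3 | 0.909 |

CL = 0.81

At 2 km, from the table: ρ = 1.007 kg/m³.
Level flight ⇒ L = W = m·g = 365 × 9.81 = 3580.7 N.
Dynamic pressure q = 0.5 × 1.007 × 29.2² = 429.3 Pa.
CL = 2W/(ρv²S) = 2×3580.7/(1.007×29.2²×10.3) = 0.8098.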